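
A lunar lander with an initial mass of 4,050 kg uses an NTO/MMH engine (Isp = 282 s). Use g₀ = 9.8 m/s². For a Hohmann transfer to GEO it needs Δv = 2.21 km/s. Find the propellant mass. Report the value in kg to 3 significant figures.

v_e = Isp · g₀ = 282 × 9.8 = 2763.6 m/s.
m₀/m_f = exp(Δv / v_e) = exp(2210 / 2763.6) = exp(0.7997) = 2.2248.
m_f = 4,050 / 2.2248 = 1,820.39 kg, so propellant = m₀ − m_f = 4,050 − 1,820.39 = 2,229.61 kg.

propellant mass ≈ 2230 kg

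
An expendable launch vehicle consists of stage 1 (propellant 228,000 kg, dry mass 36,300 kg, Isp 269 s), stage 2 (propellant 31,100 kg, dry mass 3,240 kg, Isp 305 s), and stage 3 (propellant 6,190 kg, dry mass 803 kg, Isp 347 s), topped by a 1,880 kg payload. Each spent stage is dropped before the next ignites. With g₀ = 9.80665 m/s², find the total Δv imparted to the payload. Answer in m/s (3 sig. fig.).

Δv ≈ 11400 m/s

Ignition mass of stage 1 = 228,000+36,300 + 31,100+3,240 + 6,190+803 + 1,880 = 307,513 kg.
Stage 1: m₀ = 307,513 kg, m_f = 307,513 − 228,000 = 79,513 kg; Δv = 269×9.80665×ln(3.867) = 2638.0×1.3526 ≈ 3568 m/s.
Stage 2: m₀ = 43,213 kg, m_f = 43,213 − 31,100 = 12,113 kg; Δv = 305×9.80665×ln(3.567) = 2991.0×1.2719 ≈ 3804 m/s.
Stage 3: m₀ = 8,873 kg, m_f = 8,873 − 6,190 = 2,683 kg; Δv = 347×9.80665×ln(3.307) = 3402.9×1.1961 ≈ 4070 m/s.
Total Δv = 3568 + 3804 + 4070 = 11442 m/s.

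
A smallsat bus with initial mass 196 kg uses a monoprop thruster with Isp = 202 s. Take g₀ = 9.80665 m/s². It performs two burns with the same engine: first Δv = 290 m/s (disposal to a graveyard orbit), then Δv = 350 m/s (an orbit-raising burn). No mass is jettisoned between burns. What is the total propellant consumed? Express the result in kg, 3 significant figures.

total propellant consumed ≈ 54.1 kg

v_e = Isp · g₀ = 202 × 9.80665 = 1980.9 m/s.
After the first burn: m = 196 × exp(−290/1980.9) = 196 × 0.86382 = 169.309 kg.
After the second burn: m = 169.309 × exp(−350/1980.9) = 169.309 × 0.83804 = 141.888 kg.
Total propellant = m₀ − m_final = 196 − 141.888 = 54.112 kg.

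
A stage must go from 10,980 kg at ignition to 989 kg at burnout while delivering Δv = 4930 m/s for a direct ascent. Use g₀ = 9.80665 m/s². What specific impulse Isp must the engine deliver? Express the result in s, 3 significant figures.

ln(m₀/m_f) = ln(10980/989) = ln(11.1) = 2.4071.
Rocket equation: v_e = Δv / ln(m₀/m_f) = 4930 / 2.4071 = 2048.1 m/s.
Isp = v_e / g₀ = 2048.1 / 9.80665 = 208.8 s.

Isp ≈ 209 s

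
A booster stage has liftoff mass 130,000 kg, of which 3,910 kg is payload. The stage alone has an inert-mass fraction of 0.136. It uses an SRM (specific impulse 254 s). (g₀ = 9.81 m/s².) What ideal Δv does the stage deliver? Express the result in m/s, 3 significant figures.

Stage wet mass = m₀ − payload = 130,000 − 3,910 = 126,090 kg.
Stage dry mass = ε × stage wet mass = 0.136 × 126,090 = 17,148.2 kg.
Burnout mass m_f = stage dry + payload = 17,148.2 + 3,910 = 21,058.2 kg.
v_e = Isp · g₀ = 254 × 9.81 = 2491.7 m/s.
Using Δv = v_e ln(m₀/m_f): Δv = v_e · ln(130,000/21,058.2) = 2491.7 × ln(6.173) = 2491.7 × 1.8202 ≈ 4536 m/s.

Δv ≈ 4540 m/s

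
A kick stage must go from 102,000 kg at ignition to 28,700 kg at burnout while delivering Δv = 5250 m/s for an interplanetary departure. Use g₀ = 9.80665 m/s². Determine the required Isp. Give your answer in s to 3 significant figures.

Isp ≈ 422 s

ln(m₀/m_f) = ln(102000/28700) = ln(3.554) = 1.2681.
From the ideal rocket equation, v_e = Δv / ln(m₀/m_f) = 5250 / 1.2681 = 4140.1 m/s.
Isp = v_e / g₀ = 4140.1 / 9.80665 = 422.2 s.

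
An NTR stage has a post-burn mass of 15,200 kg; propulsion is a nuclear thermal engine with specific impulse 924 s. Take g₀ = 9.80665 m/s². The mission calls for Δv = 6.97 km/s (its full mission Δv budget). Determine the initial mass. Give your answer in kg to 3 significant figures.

initial mass ≈ 32800 kg

v_e = Isp · g₀ = 924 × 9.80665 = 9061.3 m/s.
m₀/m_f = exp(Δv / v_e) = exp(6970 / 9061.3) = exp(0.7692) = 2.1580.
m₀ = m_f × 2.1580 = 15,200 × 2.1580 = 32,801.6 kg.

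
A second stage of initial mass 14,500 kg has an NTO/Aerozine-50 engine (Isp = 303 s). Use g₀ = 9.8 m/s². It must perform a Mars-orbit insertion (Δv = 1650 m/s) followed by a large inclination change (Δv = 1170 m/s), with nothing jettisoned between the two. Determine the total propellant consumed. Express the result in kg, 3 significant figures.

v_e = Isp · g₀ = 303 × 9.8 = 2969.4 m/s.
After the first burn: m = 14500 × exp(−1650/2969.4) = 14500 × 0.57369 = 8,318.51 kg.
After the second burn: m = 8,318.51 × exp(−1170/2969.4) = 8,318.51 × 0.67434 = 5,609.5 kg.
Total propellant = m₀ − m_final = 14500 − 5,609.5 = 8,890.5 kg.

total propellant consumed ≈ 8890 kg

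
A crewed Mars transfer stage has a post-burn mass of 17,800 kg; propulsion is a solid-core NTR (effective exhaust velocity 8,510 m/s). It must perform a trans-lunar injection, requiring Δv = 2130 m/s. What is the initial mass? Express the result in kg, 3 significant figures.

m₀/m_f = exp(Δv / v_e) = exp(2130 / 8510.0) = exp(0.2503) = 1.2844.
m₀ = m_f × 1.2844 = 17,800 × 1.2844 = 22,862.3 kg.

initial mass ≈ 22900 kg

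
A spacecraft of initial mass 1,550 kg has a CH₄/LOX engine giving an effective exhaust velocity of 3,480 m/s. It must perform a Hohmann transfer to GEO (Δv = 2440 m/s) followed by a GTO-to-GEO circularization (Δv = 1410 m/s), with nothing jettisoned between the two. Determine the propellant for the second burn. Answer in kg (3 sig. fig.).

After the first burn: m = 1550 × exp(−2440/3480.0) = 1550 × 0.49601 = 768.816 kg.
After the second burn: m = 768.816 × exp(−1410/3480.0) = 768.816 × 0.66686 = 512.693 kg.
Second-burn propellant = 768.816 − 512.693 = 256.123 kg.

propellant for the second burn ≈ 256 kg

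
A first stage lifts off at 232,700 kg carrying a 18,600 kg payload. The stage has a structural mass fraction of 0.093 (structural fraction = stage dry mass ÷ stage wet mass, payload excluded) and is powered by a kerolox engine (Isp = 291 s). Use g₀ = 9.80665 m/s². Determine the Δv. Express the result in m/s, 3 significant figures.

Δv ≈ 5130 m/s

Stage wet mass = m₀ − payload = 232,700 − 18,600 = 214,100 kg.
Stage dry mass = ε × stage wet mass = 0.093 × 214,100 = 19,911.3 kg.
Burnout mass m_f = stage dry + payload = 19,911.3 + 18,600 = 38,511.3 kg.
v_e = Isp · g₀ = 291 × 9.80665 = 2853.7 m/s.
Rocket equation: Δv = v_e · ln(232,700/38,511.3) = 2853.7 × ln(6.042) = 2853.7 × 1.7988 ≈ 5133 m/s.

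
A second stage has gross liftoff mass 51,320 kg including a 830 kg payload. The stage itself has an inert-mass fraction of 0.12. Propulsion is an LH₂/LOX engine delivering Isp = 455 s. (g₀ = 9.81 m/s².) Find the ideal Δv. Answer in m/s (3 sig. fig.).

Δv ≈ 8960 m/s

Stage wet mass = m₀ − payload = 51,320 − 830 = 50,490 kg.
Stage dry mass = ε × stage wet mass = 0.12 × 50,490 = 6,058.8 kg.
Burnout mass m_f = stage dry + payload = 6,058.8 + 830 = 6,888.8 kg.
v_e = Isp · g₀ = 455 × 9.81 = 4463.6 m/s.
From the ideal rocket equation, Δv = v_e · ln(51,320/6,888.8) = 4463.6 × ln(7.45) = 4463.6 × 2.0082 ≈ 8964 m/s.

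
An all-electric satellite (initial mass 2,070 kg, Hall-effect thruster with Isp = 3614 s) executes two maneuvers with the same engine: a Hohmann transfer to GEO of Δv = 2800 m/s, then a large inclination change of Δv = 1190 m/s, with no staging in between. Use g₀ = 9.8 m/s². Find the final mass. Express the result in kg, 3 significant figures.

final mass ≈ 1850 kg

v_e = Isp · g₀ = 3614 × 9.8 = 35417.2 m/s.
After the first burn: m = 2070 × exp(−2800/35417.2) = 2070 × 0.92399 = 1,912.66 kg.
After the second burn: m = 1,912.66 × exp(−1190/35417.2) = 1,912.66 × 0.96696 = 1,849.47 kg.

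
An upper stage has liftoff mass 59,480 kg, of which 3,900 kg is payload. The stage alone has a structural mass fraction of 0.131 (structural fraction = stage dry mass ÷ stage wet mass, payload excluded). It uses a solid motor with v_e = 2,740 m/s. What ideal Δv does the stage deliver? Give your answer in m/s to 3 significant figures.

Stage wet mass = m₀ − payload = 59,480 − 3,900 = 55,580 kg.
Stage dry mass = ε × stage wet mass = 0.131 × 55,580 = 7,280.98 kg.
Burnout mass m_f = stage dry + payload = 7,280.98 + 3,900 = 11,180.98 kg.
From the ideal rocket equation, Δv = v_e · ln(59,480/11,180.98) = 2740.0 × ln(5.32) = 2740.0 × 1.6714 ≈ 4580 m/s.

Δv ≈ 4580 m/s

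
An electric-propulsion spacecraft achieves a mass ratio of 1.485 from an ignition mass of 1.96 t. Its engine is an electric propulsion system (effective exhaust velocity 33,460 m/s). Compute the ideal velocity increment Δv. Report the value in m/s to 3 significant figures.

Δv ≈ 13200 m/s

Rocket equation: Δv = v_e · ln(1.485) = 33460.0 × 0.3954 ≈ 13230.6 m/s.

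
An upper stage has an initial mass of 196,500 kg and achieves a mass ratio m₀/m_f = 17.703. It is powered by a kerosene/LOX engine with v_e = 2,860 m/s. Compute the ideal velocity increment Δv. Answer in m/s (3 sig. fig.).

Δv = v_e · ln(17.703) = 2860.0 × 2.8737 ≈ 8218.9 m/s.

Δv ≈ 8220 m/s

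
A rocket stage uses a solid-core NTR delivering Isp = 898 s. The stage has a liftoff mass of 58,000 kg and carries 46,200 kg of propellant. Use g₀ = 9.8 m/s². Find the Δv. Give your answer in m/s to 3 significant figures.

Δv ≈ 14000 m/s

v_e = Isp · g₀ = 898 × 9.8 = 8800.4 m/s.
m_f = m₀ − m_prop = 58,000 − 46,200 = 11,800 kg.
Δv = v_e · ln(m₀/m_f) = 8800.4 × ln(4.915) = 8800.4 × 1.5923 ≈ 14013.3 m/s.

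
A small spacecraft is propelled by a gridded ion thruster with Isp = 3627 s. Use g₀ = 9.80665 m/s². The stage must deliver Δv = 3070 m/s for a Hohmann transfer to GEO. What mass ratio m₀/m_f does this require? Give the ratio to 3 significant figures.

mass ratio ≈ 1.09

v_e = Isp · g₀ = 3627 × 9.80665 = 35568.7 m/s.
By the Tsiolkovsky rocket equation, m₀/m_f = exp(Δv / v_e) = exp(3070 / 35568.7) = exp(0.0863) = 1.0901.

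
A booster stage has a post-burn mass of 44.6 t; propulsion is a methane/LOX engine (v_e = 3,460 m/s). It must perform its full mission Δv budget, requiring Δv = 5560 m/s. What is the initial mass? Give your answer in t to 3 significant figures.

initial mass ≈ 222 t

m₀/m_f = exp(Δv / v_e) = exp(5560 / 3460.0) = exp(1.6069) = 4.9875.
m₀ = m_f × 4.9875 = 44.6 × 4.9875 = 222.443 t.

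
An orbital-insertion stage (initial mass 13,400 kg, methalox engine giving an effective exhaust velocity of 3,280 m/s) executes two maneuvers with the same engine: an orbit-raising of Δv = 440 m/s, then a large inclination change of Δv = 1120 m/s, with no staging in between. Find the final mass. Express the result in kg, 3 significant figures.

final mass ≈ 8330 kg

After the first burn: m = 13400 × exp(−440/3280.0) = 13400 × 0.87446 = 11,717.8 kg.
After the second burn: m = 11,717.8 × exp(−1120/3280.0) = 11,717.8 × 0.71073 = 8,328.19 kg.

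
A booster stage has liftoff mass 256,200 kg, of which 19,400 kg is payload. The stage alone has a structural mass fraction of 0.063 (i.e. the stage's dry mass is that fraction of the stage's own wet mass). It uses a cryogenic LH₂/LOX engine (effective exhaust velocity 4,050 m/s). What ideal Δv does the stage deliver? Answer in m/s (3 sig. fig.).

Δv ≈ 8140 m/s

Stage wet mass = m₀ − payload = 256,200 − 19,400 = 236,800 kg.
Stage dry mass = ε × stage wet mass = 0.063 × 236,800 = 14,918.4 kg.
Burnout mass m_f = stage dry + payload = 14,918.4 + 19,400 = 34,318.4 kg.
Rocket equation: Δv = v_e · ln(256,200/34,318.4) = 4050.0 × ln(7.465) = 4050.0 × 2.0103 ≈ 8142 m/s.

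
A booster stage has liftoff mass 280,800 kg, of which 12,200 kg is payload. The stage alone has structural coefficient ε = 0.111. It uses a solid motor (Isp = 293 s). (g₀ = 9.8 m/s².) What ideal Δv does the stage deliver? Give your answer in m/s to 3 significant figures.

Δv ≈ 5450 m/s

Stage wet mass = m₀ − payload = 280,800 − 12,200 = 268,600 kg.
Stage dry mass = ε × stage wet mass = 0.111 × 268,600 = 29,814.6 kg.
Burnout mass m_f = stage dry + payload = 29,814.6 + 12,200 = 42,014.6 kg.
v_e = Isp · g₀ = 293 × 9.8 = 2871.4 m/s.
By the Tsiolkovsky rocket equation, Δv = v_e · ln(280,800/42,014.6) = 2871.4 × ln(6.683) = 2871.4 × 1.8996 ≈ 5455 m/s.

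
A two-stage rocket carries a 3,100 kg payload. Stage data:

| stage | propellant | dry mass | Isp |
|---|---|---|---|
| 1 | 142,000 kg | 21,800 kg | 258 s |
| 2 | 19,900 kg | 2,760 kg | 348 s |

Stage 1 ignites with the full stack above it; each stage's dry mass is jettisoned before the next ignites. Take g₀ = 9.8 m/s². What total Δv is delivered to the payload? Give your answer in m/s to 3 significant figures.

Ignition mass of stage 1 = 142,000+21,800 + 19,900+2,760 + 3,100 = 189,560 kg.
Stage 1: m₀ = 189,560 kg, m_f = 189,560 − 142,000 = 47,560 kg; Δv = 258×9.8×ln(3.986) = 2528.4×1.3827 ≈ 3496 m/s.
Stage 2: m₀ = 25,760 kg, m_f = 25,760 − 19,900 = 5,860 kg; Δv = 348×9.8×ln(4.396) = 3410.4×1.4807 ≈ 5050 m/s.
Total Δv = 3496 + 5050 = 8546 m/s.

Δv ≈ 8550 m/s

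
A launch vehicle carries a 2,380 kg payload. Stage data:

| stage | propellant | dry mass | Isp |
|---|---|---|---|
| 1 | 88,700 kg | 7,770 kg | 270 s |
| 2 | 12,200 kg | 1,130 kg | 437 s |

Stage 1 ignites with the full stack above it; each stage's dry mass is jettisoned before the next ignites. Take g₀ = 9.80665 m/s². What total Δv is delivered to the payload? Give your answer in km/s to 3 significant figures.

Ignition mass of stage 1 = 88,700+7,770 + 12,200+1,130 + 2,380 = 112,180 kg.
Stage 1: m₀ = 112,180 kg, m_f = 112,180 − 88,700 = 23,480 kg; Δv = 270×9.80665×ln(4.778) = 2647.8×1.5640 ≈ 4141 m/s.
Stage 2: m₀ = 15,710 kg, m_f = 15,710 − 12,200 = 3,510 kg; Δv = 437×9.80665×ln(4.476) = 4285.5×1.4987 ≈ 6423 m/s.
Total Δv = 4141 + 6423 = 10564 m/s.

Δv ≈ 10.6 km/s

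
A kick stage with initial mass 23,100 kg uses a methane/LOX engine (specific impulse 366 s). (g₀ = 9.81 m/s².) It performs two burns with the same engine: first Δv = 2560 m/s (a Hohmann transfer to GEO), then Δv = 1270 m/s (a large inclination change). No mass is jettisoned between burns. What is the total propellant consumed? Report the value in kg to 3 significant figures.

v_e = Isp · g₀ = 366 × 9.81 = 3590.5 m/s.
After the first burn: m = 23100 × exp(−2560/3590.5) = 23100 × 0.49017 = 11,322.9 kg.
After the second burn: m = 11,322.9 × exp(−1270/3590.5) = 11,322.9 × 0.70207 = 7,949.47 kg.
Total propellant = m₀ − m_final = 23100 − 7,949.47 = 15,150.53 kg.

total propellant consumed ≈ 15200 kg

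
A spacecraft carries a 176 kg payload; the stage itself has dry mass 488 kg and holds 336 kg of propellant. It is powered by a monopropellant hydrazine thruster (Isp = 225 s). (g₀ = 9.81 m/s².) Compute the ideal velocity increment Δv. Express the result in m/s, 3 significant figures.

Δv ≈ 904 m/s

v_e = Isp · g₀ = 225 × 9.81 = 2207.2 m/s.
m₀ = payload + dry + propellant = 176 + 488 + 336 = 1,000 kg.
m_f = payload + dry = 176 + 488 = 664 kg.
Δv = v_e · ln(m₀/m_f) = 2207.2 × ln(1.506) = 2207.2 × 0.4095 ≈ 903.8 m/s.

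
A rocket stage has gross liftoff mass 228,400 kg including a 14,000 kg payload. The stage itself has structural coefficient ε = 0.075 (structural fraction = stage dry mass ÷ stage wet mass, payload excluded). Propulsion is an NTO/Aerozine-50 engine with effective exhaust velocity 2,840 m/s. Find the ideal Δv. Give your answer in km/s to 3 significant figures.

Δv ≈ 5.76 km/s

Stage wet mass = m₀ − payload = 228,400 − 14,000 = 214,400 kg.
Stage dry mass = ε × stage wet mass = 0.075 × 214,400 = 16,080 kg.
Burnout mass m_f = stage dry + payload = 16,080 + 14,000 = 30,080 kg.
Δv = v_e · ln(228,400/30,080) = 2840.0 × ln(7.593) = 2840.0 × 2.0272 ≈ 5757 m/s.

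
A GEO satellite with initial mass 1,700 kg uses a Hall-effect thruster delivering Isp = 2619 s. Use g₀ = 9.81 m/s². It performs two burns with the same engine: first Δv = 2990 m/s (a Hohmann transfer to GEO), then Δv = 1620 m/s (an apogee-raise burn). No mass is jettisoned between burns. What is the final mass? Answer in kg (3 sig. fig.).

final mass ≈ 1420 kg

v_e = Isp · g₀ = 2619 × 9.81 = 25692.4 m/s.
After the first burn: m = 1700 × exp(−2990/25692.4) = 1700 × 0.89014 = 1,513.24 kg.
After the second burn: m = 1,513.24 × exp(−1620/25692.4) = 1,513.24 × 0.93889 = 1,420.77 kg.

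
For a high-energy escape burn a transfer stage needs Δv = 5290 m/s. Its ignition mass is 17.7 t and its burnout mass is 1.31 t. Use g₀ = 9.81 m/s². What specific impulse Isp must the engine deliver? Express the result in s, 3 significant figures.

ln(m₀/m_f) = ln(17700/1310) = ln(13.51) = 2.6035.
v_e = Δv / ln(m₀/m_f) = 5290 / 2.6035 = 2031.9 m/s.
Isp = v_e / g₀ = 2031.9 / 9.81 = 207.1 s.

Isp ≈ 207 s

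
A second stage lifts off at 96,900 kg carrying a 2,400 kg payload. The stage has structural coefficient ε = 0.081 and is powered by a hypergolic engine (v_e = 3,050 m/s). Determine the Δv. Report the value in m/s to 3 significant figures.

Δv ≈ 6910 m/s

Stage wet mass = m₀ − payload = 96,900 − 2,400 = 94,500 kg.
Stage dry mass = ε × stage wet mass = 0.081 × 94,500 = 7,654.5 kg.
Burnout mass m_f = stage dry + payload = 7,654.5 + 2,400 = 10,054.5 kg.
Δv = v_e · ln(96,900/10,054.5) = 3050.0 × ln(9.637) = 3050.0 × 2.2657 ≈ 6910 m/s.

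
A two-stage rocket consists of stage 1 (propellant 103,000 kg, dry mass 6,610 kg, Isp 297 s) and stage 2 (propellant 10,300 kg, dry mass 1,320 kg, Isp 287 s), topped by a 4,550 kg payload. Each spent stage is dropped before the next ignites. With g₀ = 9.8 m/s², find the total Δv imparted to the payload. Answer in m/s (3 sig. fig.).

Ignition mass of stage 1 = 103,000+6,610 + 10,300+1,320 + 4,550 = 125,780 kg.
Stage 1: m₀ = 125,780 kg, m_f = 125,780 − 103,000 = 22,780 kg; Δv = 297×9.8×ln(5.522) = 2910.6×1.7087 ≈ 4973 m/s.
Stage 2: m₀ = 16,170 kg, m_f = 16,170 − 10,300 = 5,870 kg; Δv = 287×9.8×ln(2.755) = 2812.6×1.0133 ≈ 2850 m/s.
Total Δv = 4973 + 2850 = 7823 m/s.

Δv ≈ 7820 m/s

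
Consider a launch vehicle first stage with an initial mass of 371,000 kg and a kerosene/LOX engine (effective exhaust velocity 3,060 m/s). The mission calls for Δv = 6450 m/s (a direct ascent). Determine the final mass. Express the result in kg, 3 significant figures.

final mass ≈ 45100 kg

m₀/m_f = exp(Δv / v_e) = exp(6450 / 3060.0) = exp(2.1078) = 8.2305.
m_f = m₀ / 8.2305 = 371,000 / 8.2305 = 45,076.2 kg.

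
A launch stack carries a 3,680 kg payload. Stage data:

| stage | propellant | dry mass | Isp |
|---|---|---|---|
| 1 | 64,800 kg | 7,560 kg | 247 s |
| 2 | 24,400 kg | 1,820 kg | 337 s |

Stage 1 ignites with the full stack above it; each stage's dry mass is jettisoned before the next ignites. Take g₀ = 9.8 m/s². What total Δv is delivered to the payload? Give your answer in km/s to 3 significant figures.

Δv ≈ 8.02 km/s

Ignition mass of stage 1 = 64,800+7,560 + 24,400+1,820 + 3,680 = 102,260 kg.
Stage 1: m₀ = 102,260 kg, m_f = 102,260 − 64,800 = 37,460 kg; Δv = 247×9.8×ln(2.73) = 2420.6×1.0042 ≈ 2431 m/s.
Stage 2: m₀ = 29,900 kg, m_f = 29,900 − 24,400 = 5,500 kg; Δv = 337×9.8×ln(5.436) = 3302.6×1.6931 ≈ 5592 m/s.
Total Δv = 2431 + 5592 = 8023 m/s.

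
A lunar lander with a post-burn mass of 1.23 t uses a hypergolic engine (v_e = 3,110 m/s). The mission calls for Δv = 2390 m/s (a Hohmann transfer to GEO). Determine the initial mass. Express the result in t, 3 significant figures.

m₀/m_f = exp(Δv / v_e) = exp(2390 / 3110.0) = exp(0.7685) = 2.1565.
m₀ = m_f × 2.1565 = 1.23 × 2.1565 = 2.6525 t.

initial mass ≈ 2.65 t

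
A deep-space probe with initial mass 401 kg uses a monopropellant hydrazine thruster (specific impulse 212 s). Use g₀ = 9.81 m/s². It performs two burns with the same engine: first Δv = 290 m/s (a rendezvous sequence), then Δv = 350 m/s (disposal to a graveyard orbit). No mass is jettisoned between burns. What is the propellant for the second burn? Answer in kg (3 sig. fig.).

propellant for the second burn ≈ 54.0 kg

v_e = Isp · g₀ = 212 × 9.81 = 2079.7 m/s.
After the first burn: m = 401 × exp(−290/2079.7) = 401 × 0.86984 = 348.806 kg.
After the second burn: m = 348.806 × exp(−350/2079.7) = 348.806 × 0.84511 = 294.779 kg.
Second-burn propellant = 348.806 − 294.779 = 54.027 kg.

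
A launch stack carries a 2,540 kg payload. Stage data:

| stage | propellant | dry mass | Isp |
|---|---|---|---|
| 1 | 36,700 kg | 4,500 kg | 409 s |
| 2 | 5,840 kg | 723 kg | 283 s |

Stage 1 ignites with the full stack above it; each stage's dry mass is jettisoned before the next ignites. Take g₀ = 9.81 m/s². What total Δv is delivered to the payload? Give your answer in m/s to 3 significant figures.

Ignition mass of stage 1 = 36,700+4,500 + 5,840+723 + 2,540 = 50,303 kg.
Stage 1: m₀ = 50,303 kg, m_f = 50,303 − 36,700 = 13,603 kg; Δv = 409×9.81×ln(3.698) = 4012.3×1.3078 ≈ 5247 m/s.
Stage 2: m₀ = 9,103 kg, m_f = 9,103 − 5,840 = 3,263 kg; Δv = 283×9.81×ln(2.79) = 2776.2×1.0260 ≈ 2848 m/s.
Total Δv = 5247 + 2848 = 8095 m/s.

Δv ≈ 8100 m/s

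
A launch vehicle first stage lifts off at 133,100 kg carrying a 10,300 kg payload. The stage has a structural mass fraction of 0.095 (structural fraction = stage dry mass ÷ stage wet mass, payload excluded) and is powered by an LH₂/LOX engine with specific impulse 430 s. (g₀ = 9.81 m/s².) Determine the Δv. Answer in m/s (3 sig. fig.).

Δv ≈ 7600 m/s

Stage wet mass = m₀ − payload = 133,100 − 10,300 = 122,800 kg.
Stage dry mass = ε × stage wet mass = 0.095 × 122,800 = 11,666 kg.
Burnout mass m_f = stage dry + payload = 11,666 + 10,300 = 21,966 kg.
v_e = Isp · g₀ = 430 × 9.81 = 4218.3 m/s.
Δv = v_e · ln(133,100/21,966) = 4218.3 × ln(6.059) = 4218.3 × 1.8016 ≈ 7600 m/s.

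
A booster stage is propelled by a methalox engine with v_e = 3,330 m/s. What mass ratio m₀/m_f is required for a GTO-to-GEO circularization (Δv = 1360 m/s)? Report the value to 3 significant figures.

Using Δv = v_e ln(m₀/m_f): m₀/m_f = exp(Δv / v_e) = exp(1360 / 3330.0) = exp(0.4084) = 1.5044.

mass ratio ≈ 1.50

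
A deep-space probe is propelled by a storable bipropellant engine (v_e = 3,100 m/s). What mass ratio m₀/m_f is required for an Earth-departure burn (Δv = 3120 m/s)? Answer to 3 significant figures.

m₀/m_f = exp(Δv / v_e) = exp(3120 / 3100.0) = exp(1.0065) = 2.7359.

mass ratio ≈ 2.74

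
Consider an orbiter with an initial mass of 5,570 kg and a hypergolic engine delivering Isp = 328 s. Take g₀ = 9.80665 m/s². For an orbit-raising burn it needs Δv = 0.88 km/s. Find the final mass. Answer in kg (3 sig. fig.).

final mass ≈ 4240 kg

v_e = Isp · g₀ = 328 × 9.80665 = 3216.6 m/s.
By the Tsiolkovsky rocket equation, m₀/m_f = exp(Δv / v_e) = exp(880 / 3216.6) = exp(0.2736) = 1.3147.
m_f = m₀ / 1.3147 = 5,570 / 1.3147 = 4,236.71 kg.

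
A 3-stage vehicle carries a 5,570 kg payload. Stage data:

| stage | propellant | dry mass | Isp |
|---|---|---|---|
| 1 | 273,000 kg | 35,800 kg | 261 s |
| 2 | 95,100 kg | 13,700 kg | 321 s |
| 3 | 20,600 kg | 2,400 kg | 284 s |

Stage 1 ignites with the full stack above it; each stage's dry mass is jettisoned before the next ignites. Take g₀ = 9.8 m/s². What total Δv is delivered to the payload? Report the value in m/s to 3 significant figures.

Δv ≈ 9680 m/s

Ignition mass of stage 1 = 273,000+35,800 + 95,100+13,700 + 20,600+2,400 + 5,570 = 446,170 kg.
Stage 1: m₀ = 446,170 kg, m_f = 446,170 − 273,000 = 173,170 kg; Δv = 261×9.8×ln(2.576) = 2557.8×0.9464 ≈ 2421 m/s.
Stage 2: m₀ = 137,370 kg, m_f = 137,370 − 95,100 = 42,270 kg; Δv = 321×9.8×ln(3.25) = 3145.8×1.1786 ≈ 3708 m/s.
Stage 3: m₀ = 28,570 kg, m_f = 28,570 − 20,600 = 7,970 kg; Δv = 284×9.8×ln(3.585) = 2783.2×1.2767 ≈ 3553 m/s.
Total Δv = 2421 + 3708 + 3553 = 9682 m/s.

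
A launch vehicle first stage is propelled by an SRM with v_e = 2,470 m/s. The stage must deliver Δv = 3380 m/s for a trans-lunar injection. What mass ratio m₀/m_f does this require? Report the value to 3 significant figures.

Using Δv = v_e ln(m₀/m_f): m₀/m_f = exp(Δv / v_e) = exp(3380 / 2470.0) = exp(1.3684) = 3.9291.

mass ratio ≈ 3.93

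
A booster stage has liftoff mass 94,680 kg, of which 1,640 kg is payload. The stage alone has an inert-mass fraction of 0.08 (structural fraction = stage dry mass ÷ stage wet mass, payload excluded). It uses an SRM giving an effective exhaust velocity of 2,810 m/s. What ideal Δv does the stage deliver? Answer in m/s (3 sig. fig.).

Δv ≈ 6590 m/s

Stage wet mass = m₀ − payload = 94,680 − 1,640 = 93,040 kg.
Stage dry mass = ε × stage wet mass = 0.08 × 93,040 = 7,443.2 kg.
Burnout mass m_f = stage dry + payload = 7,443.2 + 1,640 = 9,083.2 kg.
Δv = v_e · ln(94,680/9,083.2) = 2810.0 × ln(10.42) = 2810.0 × 2.3441 ≈ 6587 m/s.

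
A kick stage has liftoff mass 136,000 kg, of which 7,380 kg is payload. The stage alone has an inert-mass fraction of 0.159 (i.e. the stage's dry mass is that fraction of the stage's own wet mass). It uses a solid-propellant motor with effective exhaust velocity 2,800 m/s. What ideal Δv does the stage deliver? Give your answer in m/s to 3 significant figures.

Δv ≈ 4440 m/s

Stage wet mass = m₀ − payload = 136,000 − 7,380 = 128,620 kg.
Stage dry mass = ε × stage wet mass = 0.159 × 128,620 = 20,450.6 kg.
Burnout mass m_f = stage dry + payload = 20,450.6 + 7,380 = 27,830.6 kg.
From the ideal rocket equation, Δv = v_e · ln(136,000/27,830.6) = 2800.0 × ln(4.887) = 2800.0 × 1.5865 ≈ 4442 m/s.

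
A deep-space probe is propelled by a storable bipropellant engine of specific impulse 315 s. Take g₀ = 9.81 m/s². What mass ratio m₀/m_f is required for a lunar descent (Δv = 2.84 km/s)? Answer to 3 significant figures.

v_e = Isp · g₀ = 315 × 9.81 = 3090.2 m/s.
m₀/m_f = exp(Δv / v_e) = exp(2840 / 3090.2) = exp(0.9190) = 2.5069.

mass ratio ≈ 2.51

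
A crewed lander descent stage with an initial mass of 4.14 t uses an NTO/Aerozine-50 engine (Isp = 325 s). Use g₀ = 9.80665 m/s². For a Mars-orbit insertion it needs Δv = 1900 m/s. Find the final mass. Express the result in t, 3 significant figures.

v_e = Isp · g₀ = 325 × 9.80665 = 3187.2 m/s.
m₀/m_f = exp(Δv / v_e) = exp(1900 / 3187.2) = exp(0.5961) = 1.8151.
m_f = m₀ / 1.8151 = 4.14 / 1.8151 = 2.28087 t.

final mass ≈ 2.28 t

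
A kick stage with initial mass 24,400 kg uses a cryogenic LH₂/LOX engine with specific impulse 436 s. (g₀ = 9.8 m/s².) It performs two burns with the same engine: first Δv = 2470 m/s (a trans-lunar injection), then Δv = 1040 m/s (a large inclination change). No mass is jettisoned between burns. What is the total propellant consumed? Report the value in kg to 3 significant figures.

v_e = Isp · g₀ = 436 × 9.8 = 4272.8 m/s.
After the first burn: m = 24400 × exp(−2470/4272.8) = 24400 × 0.56098 = 13,687.9 kg.
After the second burn: m = 13,687.9 × exp(−1040/4272.8) = 13,687.9 × 0.78396 = 10,730.8 kg.
Total propellant = m₀ − m_final = 24400 − 10,730.8 = 13,669.2 kg.

total propellant consumed ≈ 13700 kg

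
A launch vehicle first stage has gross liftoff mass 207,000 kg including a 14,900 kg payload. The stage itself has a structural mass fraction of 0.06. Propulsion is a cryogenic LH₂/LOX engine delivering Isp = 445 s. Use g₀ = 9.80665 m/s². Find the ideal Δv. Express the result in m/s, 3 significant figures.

Stage wet mass = m₀ − payload = 207,000 − 14,900 = 192,100 kg.
Stage dry mass = ε × stage wet mass = 0.06 × 192,100 = 11,526 kg.
Burnout mass m_f = stage dry + payload = 11,526 + 14,900 = 26,426 kg.
v_e = Isp · g₀ = 445 × 9.80665 = 4364.0 m/s.
By the Tsiolkovsky rocket equation, Δv = v_e · ln(207,000/26,426) = 4364.0 × ln(7.833) = 4364.0 × 2.0584 ≈ 8983 m/s.

Δv ≈ 8980 m/s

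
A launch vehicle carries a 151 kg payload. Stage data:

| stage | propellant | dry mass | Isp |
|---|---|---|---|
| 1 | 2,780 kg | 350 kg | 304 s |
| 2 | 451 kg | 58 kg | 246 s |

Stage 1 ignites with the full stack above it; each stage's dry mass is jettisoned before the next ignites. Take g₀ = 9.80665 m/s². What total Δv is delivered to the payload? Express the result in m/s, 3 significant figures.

Ignition mass of stage 1 = 2,780+350 + 451+58 + 151 = 3,790 kg.
Stage 1: m₀ = 3,790 kg, m_f = 3,790 − 2,780 = 1,010 kg; Δv = 304×9.80665×ln(3.752) = 2981.2×1.3224 ≈ 3942 m/s.
Stage 2: m₀ = 660 kg, m_f = 660 − 451 = 209 kg; Δv = 246×9.80665×ln(3.158) = 2412.4×1.1499 ≈ 2774 m/s.
Total Δv = 3942 + 2774 = 6716 m/s.

Δv ≈ 6720 m/s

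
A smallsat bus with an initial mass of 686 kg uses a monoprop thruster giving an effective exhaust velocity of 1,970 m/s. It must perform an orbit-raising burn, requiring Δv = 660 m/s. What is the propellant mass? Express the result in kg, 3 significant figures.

m₀/m_f = exp(Δv / v_e) = exp(660 / 1970.0) = exp(0.3350) = 1.3980.
m_f = 686 / 1.3980 = 490.701 kg, so propellant = m₀ − m_f = 686 − 490.701 = 195.299 kg.

propellant mass ≈ 195 kg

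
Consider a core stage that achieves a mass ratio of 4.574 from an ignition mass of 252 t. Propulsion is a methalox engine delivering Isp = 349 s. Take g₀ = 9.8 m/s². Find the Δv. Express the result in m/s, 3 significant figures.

v_e = Isp · g₀ = 349 × 9.8 = 3420.2 m/s.
Δv = v_e · ln(4.574) = 3420.2 × 1.5204 ≈ 5200.0 m/s.

Δv ≈ 5200 m/s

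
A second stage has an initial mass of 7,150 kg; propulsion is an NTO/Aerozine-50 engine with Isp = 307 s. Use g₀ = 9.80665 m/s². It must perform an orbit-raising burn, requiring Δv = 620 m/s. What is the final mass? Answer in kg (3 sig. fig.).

v_e = Isp · g₀ = 307 × 9.80665 = 3010.6 m/s.
Rocket equation: m₀/m_f = exp(Δv / v_e) = exp(620 / 3010.6) = exp(0.2059) = 1.2287.
m_f = m₀ / 1.2287 = 7,150 / 1.2287 = 5,819.16 kg.

final mass ≈ 5820 kg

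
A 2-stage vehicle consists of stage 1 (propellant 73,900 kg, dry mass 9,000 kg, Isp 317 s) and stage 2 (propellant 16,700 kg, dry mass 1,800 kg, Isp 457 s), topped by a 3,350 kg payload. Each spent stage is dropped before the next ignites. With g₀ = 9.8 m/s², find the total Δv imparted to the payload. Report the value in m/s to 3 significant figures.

Δv ≈ 10300 m/s

Ignition mass of stage 1 = 73,900+9,000 + 16,700+1,800 + 3,350 = 104,750 kg.
Stage 1: m₀ = 104,750 kg, m_f = 104,750 − 73,900 = 30,850 kg; Δv = 317×9.8×ln(3.395) = 3106.6×1.2224 ≈ 3798 m/s.
Stage 2: m₀ = 21,850 kg, m_f = 21,850 − 16,700 = 5,150 kg; Δv = 457×9.8×ln(4.243) = 4478.6×1.4452 ≈ 6472 m/s.
Total Δv = 3798 + 6472 = 10270 m/s.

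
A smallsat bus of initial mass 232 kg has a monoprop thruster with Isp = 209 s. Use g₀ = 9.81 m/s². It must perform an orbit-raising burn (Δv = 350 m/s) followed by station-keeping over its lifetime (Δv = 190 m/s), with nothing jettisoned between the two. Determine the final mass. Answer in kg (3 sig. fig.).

final mass ≈ 178 kg

v_e = Isp · g₀ = 209 × 9.81 = 2050.3 m/s.
After the first burn: m = 232 × exp(−350/2050.3) = 232 × 0.84307 = 195.592 kg.
After the second burn: m = 195.592 × exp(−190/2050.3) = 195.592 × 0.91149 = 178.28 kg.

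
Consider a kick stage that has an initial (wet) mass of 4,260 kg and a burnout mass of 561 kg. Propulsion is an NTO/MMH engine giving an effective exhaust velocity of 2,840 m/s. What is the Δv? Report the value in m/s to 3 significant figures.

Δv ≈ 5760 m/s

Δv = v_e · ln(m₀/m_f) = 2840.0 × ln(7.594) = 2840.0 × 2.0273 ≈ 5757.5 m/s.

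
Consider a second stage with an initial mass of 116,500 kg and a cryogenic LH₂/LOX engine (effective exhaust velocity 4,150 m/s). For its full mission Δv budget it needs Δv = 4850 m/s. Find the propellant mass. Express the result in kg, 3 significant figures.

By the Tsiolkovsky rocket equation, m₀/m_f = exp(Δv / v_e) = exp(4850 / 4150.0) = exp(1.1687) = 3.2177.
m_f = 116,500 / 3.2177 = 36,206 kg, so propellant = m₀ − m_f = 116,500 − 36,206 = 80,294 kg.

propellant mass ≈ 80300 kg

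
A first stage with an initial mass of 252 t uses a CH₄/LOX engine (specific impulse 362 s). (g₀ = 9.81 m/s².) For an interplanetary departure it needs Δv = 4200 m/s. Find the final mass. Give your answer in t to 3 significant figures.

v_e = Isp · g₀ = 362 × 9.81 = 3551.2 m/s.
Using Δv = v_e ln(m₀/m_f): m₀/m_f = exp(Δv / v_e) = exp(4200 / 3551.2) = exp(1.1827) = 3.2631.
m_f = m₀ / 3.2631 = 252 / 3.2631 = 77.2272 t.

final mass ≈ 77.2 t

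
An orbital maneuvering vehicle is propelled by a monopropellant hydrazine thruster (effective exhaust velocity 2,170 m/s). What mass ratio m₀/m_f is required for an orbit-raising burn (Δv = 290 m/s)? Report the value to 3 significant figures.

mass ratio ≈ 1.14

Using Δv = v_e ln(m₀/m_f): m₀/m_f = exp(Δv / v_e) = exp(290 / 2170.0) = exp(0.1336) = 1.1430.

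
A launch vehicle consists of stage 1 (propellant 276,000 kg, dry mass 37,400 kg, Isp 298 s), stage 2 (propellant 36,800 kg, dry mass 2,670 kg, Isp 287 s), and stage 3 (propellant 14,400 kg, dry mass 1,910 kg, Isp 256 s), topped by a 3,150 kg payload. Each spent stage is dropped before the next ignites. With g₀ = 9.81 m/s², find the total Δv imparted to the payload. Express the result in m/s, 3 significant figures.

Δv ≈ 10100 m/s

Ignition mass of stage 1 = 276,000+37,400 + 36,800+2,670 + 14,400+1,910 + 3,150 = 372,330 kg.
Stage 1: m₀ = 372,330 kg, m_f = 372,330 − 276,000 = 96,330 kg; Δv = 298×9.81×ln(3.865) = 2923.4×1.3520 ≈ 3952 m/s.
Stage 2: m₀ = 58,930 kg, m_f = 58,930 − 36,800 = 22,130 kg; Δv = 287×9.81×ln(2.663) = 2815.5×0.9794 ≈ 2758 m/s.
Stage 3: m₀ = 19,460 kg, m_f = 19,460 − 14,400 = 5,060 kg; Δv = 256×9.81×ln(3.846) = 2511.4×1.3470 ≈ 3383 m/s.
Total Δv = 3952 + 2758 + 3383 = 10093 m/s.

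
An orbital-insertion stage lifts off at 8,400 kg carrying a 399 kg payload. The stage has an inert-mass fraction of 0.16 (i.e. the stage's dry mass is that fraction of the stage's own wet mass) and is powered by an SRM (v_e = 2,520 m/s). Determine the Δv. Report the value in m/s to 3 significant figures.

Stage wet mass = m₀ − payload = 8,400 − 399 = 8,001 kg.
Stage dry mass = ε × stage wet mass = 0.16 × 8,001 = 1,280.16 kg.
Burnout mass m_f = stage dry + payload = 1,280.16 + 399 = 1,679.16 kg.
Δv = v_e · ln(8,400/1,679.16) = 2520.0 × ln(5.003) = 2520.0 × 1.6099 ≈ 4057 m/s.

Δv ≈ 4060 m/s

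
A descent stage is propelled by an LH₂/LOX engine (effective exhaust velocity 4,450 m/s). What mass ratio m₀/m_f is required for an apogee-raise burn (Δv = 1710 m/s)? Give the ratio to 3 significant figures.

mass ratio ≈ 1.47

Rocket equation: m₀/m_f = exp(Δv / v_e) = exp(1710 / 4450.0) = exp(0.3843) = 1.4685.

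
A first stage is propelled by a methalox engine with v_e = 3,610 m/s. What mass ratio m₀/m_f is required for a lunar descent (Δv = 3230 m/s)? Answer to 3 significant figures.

Using Δv = v_e ln(m₀/m_f): m₀/m_f = exp(Δv / v_e) = exp(3230 / 3610.0) = exp(0.8947) = 2.4467.

mass ratio ≈ 2.45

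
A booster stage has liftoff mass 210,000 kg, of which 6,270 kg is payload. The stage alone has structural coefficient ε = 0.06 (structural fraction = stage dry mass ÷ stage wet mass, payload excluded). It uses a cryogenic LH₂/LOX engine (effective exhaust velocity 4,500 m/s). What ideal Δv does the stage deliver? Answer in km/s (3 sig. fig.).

Δv ≈ 10.9 km/s

Stage wet mass = m₀ − payload = 210,000 − 6,270 = 203,730 kg.
Stage dry mass = ε × stage wet mass = 0.06 × 203,730 = 12,223.8 kg.
Burnout mass m_f = stage dry + payload = 12,223.8 + 6,270 = 18,493.8 kg.
Δv = v_e · ln(210,000/18,493.8) = 4500.0 × ln(11.36) = 4500.0 × 2.4297 ≈ 10934 m/s.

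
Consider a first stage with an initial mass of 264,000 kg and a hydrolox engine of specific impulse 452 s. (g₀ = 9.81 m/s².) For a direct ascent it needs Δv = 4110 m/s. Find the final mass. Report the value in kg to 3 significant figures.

v_e = Isp · g₀ = 452 × 9.81 = 4434.1 m/s.
Rocket equation: m₀/m_f = exp(Δv / v_e) = exp(4110 / 4434.1) = exp(0.9269) = 2.5267.
m_f = m₀ / 2.5267 = 264,000 / 2.5267 = 104,484 kg.

final mass ≈ 104000 kg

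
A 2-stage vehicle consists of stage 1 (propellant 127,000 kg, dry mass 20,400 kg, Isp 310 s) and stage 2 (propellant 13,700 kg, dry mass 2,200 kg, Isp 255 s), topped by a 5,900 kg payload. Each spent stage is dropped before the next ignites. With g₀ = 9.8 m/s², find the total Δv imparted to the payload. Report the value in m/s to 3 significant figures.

Ignition mass of stage 1 = 127,000+20,400 + 13,700+2,200 + 5,900 = 169,200 kg.
Stage 1: m₀ = 169,200 kg, m_f = 169,200 − 127,000 = 42,200 kg; Δv = 310×9.8×ln(4.009) = 3038.0×1.3887 ≈ 4219 m/s.
Stage 2: m₀ = 21,800 kg, m_f = 21,800 − 13,700 = 8,100 kg; Δv = 255×9.8×ln(2.691) = 2499.0×0.9900 ≈ 2474 m/s.
Total Δv = 4219 + 2474 = 6693 m/s.

Δv ≈ 6690 m/s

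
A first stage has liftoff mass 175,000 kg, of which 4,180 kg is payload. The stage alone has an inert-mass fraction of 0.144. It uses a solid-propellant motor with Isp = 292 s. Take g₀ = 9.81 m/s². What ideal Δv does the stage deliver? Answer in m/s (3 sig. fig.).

Stage wet mass = m₀ − payload = 175,000 − 4,180 = 170,820 kg.
Stage dry mass = ε × stage wet mass = 0.144 × 170,820 = 24,598.1 kg.
Burnout mass m_f = stage dry + payload = 24,598.1 + 4,180 = 28,778.1 kg.
v_e = Isp · g₀ = 292 × 9.81 = 2864.5 m/s.
From the ideal rocket equation, Δv = v_e · ln(175,000/28,778.1) = 2864.5 × ln(6.081) = 2864.5 × 1.8052 ≈ 5171 m/s.

Δv ≈ 5170 m/s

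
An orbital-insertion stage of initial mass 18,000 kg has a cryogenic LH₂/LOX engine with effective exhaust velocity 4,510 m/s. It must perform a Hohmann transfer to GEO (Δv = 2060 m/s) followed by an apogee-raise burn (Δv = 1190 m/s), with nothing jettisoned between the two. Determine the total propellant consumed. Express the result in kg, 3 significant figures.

After the first burn: m = 18000 × exp(−2060/4510.0) = 18000 × 0.63333 = 11,399.9 kg.
After the second burn: m = 11,399.9 × exp(−1190/4510.0) = 11,399.9 × 0.76808 = 8,756.04 kg.
Total propellant = m₀ − m_final = 18000 − 8,756.04 = 9,243.96 kg.

total propellant consumed ≈ 9240 kg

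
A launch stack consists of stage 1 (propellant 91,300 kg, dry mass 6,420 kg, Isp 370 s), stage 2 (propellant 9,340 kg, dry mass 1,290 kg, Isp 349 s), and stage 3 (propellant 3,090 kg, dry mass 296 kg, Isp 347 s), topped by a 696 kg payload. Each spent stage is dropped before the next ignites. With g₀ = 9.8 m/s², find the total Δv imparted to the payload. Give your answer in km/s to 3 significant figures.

Ignition mass of stage 1 = 91,300+6,420 + 9,340+1,290 + 3,090+296 + 696 = 112,432 kg.
Stage 1: m₀ = 112,432 kg, m_f = 112,432 − 91,300 = 21,132 kg; Δv = 370×9.8×ln(5.32) = 3626.0×1.6716 ≈ 6061 m/s.
Stage 2: m₀ = 14,712 kg, m_f = 14,712 − 9,340 = 5,372 kg; Δv = 349×9.8×ln(2.739) = 3420.2×1.0075 ≈ 3446 m/s.
Stage 3: m₀ = 4,082 kg, m_f = 4,082 − 3,090 = 992 kg; Δv = 347×9.8×ln(4.115) = 3400.6×1.4146 ≈ 4811 m/s.
Total Δv = 6061 + 3446 + 4811 = 14318 m/s.

Δv ≈ 14.3 km/s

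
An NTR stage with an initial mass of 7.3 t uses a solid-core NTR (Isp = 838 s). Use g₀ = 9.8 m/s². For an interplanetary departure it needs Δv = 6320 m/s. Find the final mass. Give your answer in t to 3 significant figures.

final mass ≈ 3.38 t

v_e = Isp · g₀ = 838 × 9.8 = 8212.4 m/s.
Using Δv = v_e ln(m₀/m_f): m₀/m_f = exp(Δv / v_e) = exp(6320 / 8212.4) = exp(0.7696) = 2.1588.
m_f = m₀ / 2.1588 = 7.3 / 2.1588 = 3.38151 t.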